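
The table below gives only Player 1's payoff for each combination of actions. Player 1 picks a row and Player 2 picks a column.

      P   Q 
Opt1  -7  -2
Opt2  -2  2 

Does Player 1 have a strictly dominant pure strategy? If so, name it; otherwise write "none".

Opt2 vs Opt1: P: -2>-7, Q: 2>-2.
Opt2 strictly beats every other strategy against every opponent action, so it is strictly dominant.

Opt2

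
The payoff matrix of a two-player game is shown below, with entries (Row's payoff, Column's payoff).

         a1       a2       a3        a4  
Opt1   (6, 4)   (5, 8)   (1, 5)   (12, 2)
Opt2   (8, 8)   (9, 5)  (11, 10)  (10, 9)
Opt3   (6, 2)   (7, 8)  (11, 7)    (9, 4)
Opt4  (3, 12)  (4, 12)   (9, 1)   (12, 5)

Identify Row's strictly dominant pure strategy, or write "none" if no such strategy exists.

none

Opt1 fails to dominate Opt2 at a1 (6<8).
Opt2 fails to dominate Opt1 at a4 (10<12).
Opt3 fails to dominate Opt1 at a1 (6=6).
Opt4 fails to dominate Opt1 at a1 (3<6).
No single strategy dominates all the others.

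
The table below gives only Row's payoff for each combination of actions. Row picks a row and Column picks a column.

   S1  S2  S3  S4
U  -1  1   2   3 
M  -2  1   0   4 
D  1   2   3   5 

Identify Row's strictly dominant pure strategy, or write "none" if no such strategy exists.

D vs U: S1: 1>-1, S2: 2>1, S3: 3>2, S4: 5>3.
D vs M: S1: 1>-2, S2: 2>1, S3: 3>0, S4: 5>4.
D strictly beats every other strategy against every opponent action, so it is strictly dominant.

D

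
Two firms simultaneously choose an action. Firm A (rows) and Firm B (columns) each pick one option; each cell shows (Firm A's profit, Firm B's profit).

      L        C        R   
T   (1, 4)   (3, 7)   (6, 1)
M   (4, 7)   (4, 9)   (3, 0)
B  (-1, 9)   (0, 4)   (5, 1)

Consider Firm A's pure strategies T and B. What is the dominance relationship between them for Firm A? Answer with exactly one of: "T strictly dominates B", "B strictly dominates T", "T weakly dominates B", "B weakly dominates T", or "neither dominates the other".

T's payoffs vs B's, by Firm B's action — L: 1>-1, C: 3>0, R: 6>5.
T gives a strictly higher payoff against each opponent action, so T strictly dominates B.

T strictly dominates B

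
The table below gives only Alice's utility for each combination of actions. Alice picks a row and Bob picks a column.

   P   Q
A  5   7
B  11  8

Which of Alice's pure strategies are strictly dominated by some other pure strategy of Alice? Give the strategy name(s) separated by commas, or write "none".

A

A: dominated, since B does at least as well everywhere (P: 11>5, Q: 8>7).
B is not dominated — it holds its own against A at P (11>5).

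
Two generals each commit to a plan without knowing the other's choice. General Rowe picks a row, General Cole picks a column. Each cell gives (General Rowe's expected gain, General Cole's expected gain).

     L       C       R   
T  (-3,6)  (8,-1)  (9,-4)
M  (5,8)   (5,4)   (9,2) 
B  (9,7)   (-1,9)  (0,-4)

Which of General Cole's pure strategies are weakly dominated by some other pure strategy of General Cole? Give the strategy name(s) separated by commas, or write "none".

L is not dominated — it holds its own against C at T (6>-1); R at T (6>-4).
C is not dominated — it holds its own against L at B (9>7); R at T (-1>-4).
R: dominated, since L does at least as well everywhere (T: 6>-4, M: 8>2, B: 7>-4).

R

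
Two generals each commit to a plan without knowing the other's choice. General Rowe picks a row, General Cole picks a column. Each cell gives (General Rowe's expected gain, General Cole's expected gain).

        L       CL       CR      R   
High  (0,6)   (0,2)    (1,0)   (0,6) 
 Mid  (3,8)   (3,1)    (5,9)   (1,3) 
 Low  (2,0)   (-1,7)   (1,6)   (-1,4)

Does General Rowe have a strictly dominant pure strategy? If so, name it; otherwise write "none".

Mid

Mid vs High: L: 3>0, CL: 3>0, CR: 5>1, R: 1>0.
Mid vs Low: L: 3>2, CL: 3>-1, CR: 5>1, R: 1>-1.
Mid strictly beats every other strategy against every opponent action, so it is strictly dominant.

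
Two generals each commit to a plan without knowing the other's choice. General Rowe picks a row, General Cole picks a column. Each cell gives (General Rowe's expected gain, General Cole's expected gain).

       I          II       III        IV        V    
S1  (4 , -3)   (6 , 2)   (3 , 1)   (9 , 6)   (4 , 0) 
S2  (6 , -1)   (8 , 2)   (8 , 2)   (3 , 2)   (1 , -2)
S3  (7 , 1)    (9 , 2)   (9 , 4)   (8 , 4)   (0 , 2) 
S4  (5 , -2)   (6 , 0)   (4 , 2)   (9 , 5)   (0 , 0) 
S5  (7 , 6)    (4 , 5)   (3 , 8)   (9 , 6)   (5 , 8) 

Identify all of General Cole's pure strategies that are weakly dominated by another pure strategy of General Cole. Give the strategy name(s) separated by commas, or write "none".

I, II, V

III weakly dominates I — S1: 1>-3, S2: 2>-1, S3: 4>1, S4: 2>-2, S5: 8>6.
IV weakly dominates II — S1: 6>2, S2: 2=2, S3: 4>2, S4: 5>0, S5: 6>5.
III is not dominated — it holds its own against I at S1 (1>-3); II at S3 (4>2); IV at S5 (8>6); V at S1 (1>0).
Nothing dominates IV: I at S1 (6>-3); II at S1 (6>2); III at S1 (6>1); V at S1 (6>0).
V: dominated, since III does at least as well everywhere (S1: 1>0, S2: 2>-2, S3: 4>2, S4: 2>0, S5: 8=8).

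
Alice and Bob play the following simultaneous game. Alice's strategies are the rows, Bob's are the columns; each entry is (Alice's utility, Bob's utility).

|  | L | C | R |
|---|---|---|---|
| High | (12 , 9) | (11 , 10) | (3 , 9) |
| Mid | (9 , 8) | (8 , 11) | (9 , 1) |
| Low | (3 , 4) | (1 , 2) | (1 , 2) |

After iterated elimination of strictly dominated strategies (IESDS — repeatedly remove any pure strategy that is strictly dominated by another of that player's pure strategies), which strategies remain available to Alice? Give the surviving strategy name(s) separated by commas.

High

For Alice, High strictly dominates Low on the remaining columns (L: 12>3, C: 11>1, R: 3>1); eliminate Low.
For Bob, C strictly dominates L on the remaining rows (High: 10>9, Mid: 11>8); eliminate L.
Bob's strategy R is strictly dominated by C (High: 10>9, Mid: 11>1) and is removed.
For Alice, High strictly dominates Mid on the remaining columns (C: 11>8); eliminate Mid.
Among the remaining strategies, none is strictly dominated by another pure strategy of the same player, so the elimination stops.
Surviving strategies — Alice: {High}; Bob: {C}.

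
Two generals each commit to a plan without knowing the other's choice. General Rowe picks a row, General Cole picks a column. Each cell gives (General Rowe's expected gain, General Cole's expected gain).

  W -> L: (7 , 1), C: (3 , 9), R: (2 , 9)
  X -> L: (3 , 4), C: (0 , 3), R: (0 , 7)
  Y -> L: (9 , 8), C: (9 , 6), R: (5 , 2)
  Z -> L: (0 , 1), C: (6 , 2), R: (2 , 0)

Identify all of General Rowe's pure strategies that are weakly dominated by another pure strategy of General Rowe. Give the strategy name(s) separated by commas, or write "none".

W, X, Z

Y weakly dominates W — L: 9>7, C: 9>3, R: 5>2.
X is weakly dominated by W (L: 7>3, C: 3>0, R: 2>0).
Y: no other strategy beats it everywhere (W at L (9>7); X at L (9>3); Z at L (9>0)).
Z is weakly dominated by Y (L: 9>0, C: 9>6, R: 5>2).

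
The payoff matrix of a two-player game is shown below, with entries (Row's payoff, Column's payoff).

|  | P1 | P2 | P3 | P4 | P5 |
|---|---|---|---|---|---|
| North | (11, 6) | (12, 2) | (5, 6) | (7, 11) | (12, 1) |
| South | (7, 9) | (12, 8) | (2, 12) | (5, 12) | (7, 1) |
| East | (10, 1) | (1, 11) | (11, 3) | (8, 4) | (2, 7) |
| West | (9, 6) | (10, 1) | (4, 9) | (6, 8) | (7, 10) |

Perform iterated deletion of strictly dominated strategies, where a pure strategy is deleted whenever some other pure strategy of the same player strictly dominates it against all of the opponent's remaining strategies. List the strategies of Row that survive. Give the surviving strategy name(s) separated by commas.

Row West is eliminated: North beats it against every remaining column (P1: 11>9, P2: 12>10, P3: 5>4, P4: 7>6, P5: 12>7).
For Column, P4 strictly dominates P1 on the remaining rows (North: 11>6, South: 12>9, East: 4>1); eliminate P1.
Column P5 is eliminated: P2 beats it against every remaining row (North: 2>1, South: 8>1, East: 11>7).
Among the remaining strategies, none is strictly dominated by another pure strategy of the same player, so the elimination stops.
Surviving strategies — Row: {North, South, East}; Column: {P2, P3, P4}.

North, South, East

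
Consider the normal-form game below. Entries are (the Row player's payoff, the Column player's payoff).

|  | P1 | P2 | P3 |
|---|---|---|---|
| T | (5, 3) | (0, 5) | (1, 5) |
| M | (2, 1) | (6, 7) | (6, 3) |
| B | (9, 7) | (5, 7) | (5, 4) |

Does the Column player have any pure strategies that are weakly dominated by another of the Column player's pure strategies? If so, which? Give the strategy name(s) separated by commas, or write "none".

P1, P3

P1 is weakly dominated by P2 (T: 5>3, M: 7>1, B: 7=7).
P2: no other strategy beats it everywhere (P1 at T (5>3); P3 at M (7>3)).
P3: dominated, since P2 does at least as well everywhere (T: 5=5, M: 7>3, B: 7>4).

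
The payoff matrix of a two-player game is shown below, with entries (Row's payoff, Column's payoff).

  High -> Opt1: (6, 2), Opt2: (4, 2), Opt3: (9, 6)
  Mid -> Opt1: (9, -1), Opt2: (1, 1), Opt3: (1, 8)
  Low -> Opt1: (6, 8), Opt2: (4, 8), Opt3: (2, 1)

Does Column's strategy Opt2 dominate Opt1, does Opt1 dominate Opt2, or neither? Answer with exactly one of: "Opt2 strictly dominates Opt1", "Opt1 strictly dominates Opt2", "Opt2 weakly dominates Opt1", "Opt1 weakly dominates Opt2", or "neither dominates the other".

Opt2 weakly dominates Opt1

Opt2's payoffs vs Opt1's, by Row's action — High: 2=2, Mid: 1>-1, Low: 8=8.
Opt2 is at least as good everywhere and strictly better somewhere (tied only at High, Low), so Opt2 weakly but not strictly dominates Opt1.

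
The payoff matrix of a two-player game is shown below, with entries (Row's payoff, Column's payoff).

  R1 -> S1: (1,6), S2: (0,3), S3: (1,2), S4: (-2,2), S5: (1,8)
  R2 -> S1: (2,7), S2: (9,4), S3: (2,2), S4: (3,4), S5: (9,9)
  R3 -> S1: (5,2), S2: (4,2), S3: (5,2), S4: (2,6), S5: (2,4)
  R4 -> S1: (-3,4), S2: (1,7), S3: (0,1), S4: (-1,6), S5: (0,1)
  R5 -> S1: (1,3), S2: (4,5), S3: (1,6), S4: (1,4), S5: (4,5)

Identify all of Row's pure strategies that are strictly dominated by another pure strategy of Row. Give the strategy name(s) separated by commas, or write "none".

R1: dominated, since R2 does at least as well everywhere (S1: 2>1, S2: 9>0, S3: 2>1, S4: 3>-2, S5: 9>1).
Nothing dominates R2: R1 at S1 (2>1); R3 at S2 (9>4); R4 at S1 (2>-3); R5 at S1 (2>1).
Nothing dominates R3: R1 at S1 (5>1); R2 at S1 (5>2); R4 at S1 (5>-3); R5 at S1 (5>1).
R4 is strictly dominated by R2 (S1: 2>-3, S2: 9>1, S3: 2>0, S4: 3>-1, S5: 9>0).
R5: dominated, since R2 does at least as well everywhere (S1: 2>1, S2: 9>4, S3: 2>1, S4: 3>1, S5: 9>4).

R1, R4, R5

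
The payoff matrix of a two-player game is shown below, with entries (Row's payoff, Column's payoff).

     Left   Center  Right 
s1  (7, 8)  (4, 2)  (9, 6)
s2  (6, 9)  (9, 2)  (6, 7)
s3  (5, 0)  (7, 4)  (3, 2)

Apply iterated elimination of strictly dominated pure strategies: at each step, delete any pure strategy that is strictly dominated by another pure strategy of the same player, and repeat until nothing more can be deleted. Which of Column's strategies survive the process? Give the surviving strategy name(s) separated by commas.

Left

Row s3 is eliminated: s2 beats it against every remaining column (Left: 6>5, Center: 9>7, Right: 6>3).
For Column, Left strictly dominates Center on the remaining rows (s1: 8>2, s2: 9>2); eliminate Center.
For Row, s1 strictly dominates s2 on the remaining columns (Left: 7>6, Right: 9>6); eliminate s2.
Column's strategy Right is strictly dominated by Left (s1: 8>6) and is removed.
Among the remaining strategies, none is strictly dominated by another pure strategy of the same player, so the elimination stops.
Surviving strategies — Row: {s1}; Column: {Left}.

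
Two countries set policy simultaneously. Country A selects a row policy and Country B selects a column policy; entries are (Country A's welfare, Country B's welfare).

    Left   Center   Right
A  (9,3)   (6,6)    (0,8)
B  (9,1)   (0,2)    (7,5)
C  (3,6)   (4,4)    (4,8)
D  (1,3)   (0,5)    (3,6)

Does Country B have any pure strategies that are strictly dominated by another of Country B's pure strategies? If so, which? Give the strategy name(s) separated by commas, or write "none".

Left is strictly dominated by Right (A: 8>3, B: 5>1, C: 8>6, D: 6>3).
Center: dominated, since Right does at least as well everywhere (A: 8>6, B: 5>2, C: 8>4, D: 6>5).
Nothing dominates Right: Left at A (8>3); Center at A (8>6).

Left, Center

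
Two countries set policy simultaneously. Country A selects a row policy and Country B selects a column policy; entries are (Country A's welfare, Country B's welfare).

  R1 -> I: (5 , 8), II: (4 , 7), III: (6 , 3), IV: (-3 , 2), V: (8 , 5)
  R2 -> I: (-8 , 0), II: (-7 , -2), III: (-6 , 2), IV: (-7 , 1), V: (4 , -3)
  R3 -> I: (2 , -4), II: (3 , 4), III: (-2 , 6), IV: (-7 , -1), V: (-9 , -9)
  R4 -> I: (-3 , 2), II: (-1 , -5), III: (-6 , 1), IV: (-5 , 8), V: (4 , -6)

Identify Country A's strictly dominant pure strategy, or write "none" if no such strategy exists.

R1

R1 vs R2: I: 5>-8, II: 4>-7, III: 6>-6, IV: -3>-7, V: 8>4.
R1 vs R3: I: 5>2, II: 4>3, III: 6>-2, IV: -3>-7, V: 8>-9.
R1 vs R4: I: 5>-3, II: 4>-1, III: 6>-6, IV: -3>-5, V: 8>4.
R1 strictly beats every other strategy against every opponent action, so it is strictly dominant.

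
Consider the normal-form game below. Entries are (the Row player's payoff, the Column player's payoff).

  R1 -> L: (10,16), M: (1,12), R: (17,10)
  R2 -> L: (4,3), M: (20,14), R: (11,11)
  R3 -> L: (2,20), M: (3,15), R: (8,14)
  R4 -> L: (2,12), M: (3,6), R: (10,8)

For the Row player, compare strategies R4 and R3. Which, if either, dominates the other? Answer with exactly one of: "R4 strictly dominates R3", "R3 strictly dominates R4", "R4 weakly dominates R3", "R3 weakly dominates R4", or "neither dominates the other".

Compare R4 to R3 across each choice by the Column player: L: 2=2, M: 3=3, R: 10>8.
R4 is at least as good everywhere and strictly better somewhere (tied only at L, M), so R4 weakly but not strictly dominates R3.

R4 weakly dominates R3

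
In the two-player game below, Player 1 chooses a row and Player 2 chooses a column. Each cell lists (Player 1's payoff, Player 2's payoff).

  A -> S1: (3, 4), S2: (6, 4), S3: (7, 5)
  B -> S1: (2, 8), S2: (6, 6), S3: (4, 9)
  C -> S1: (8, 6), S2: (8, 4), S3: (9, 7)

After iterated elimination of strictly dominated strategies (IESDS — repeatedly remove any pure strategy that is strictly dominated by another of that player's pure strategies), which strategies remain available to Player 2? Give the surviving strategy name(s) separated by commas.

Player 1's strategy A is strictly dominated by C (S1: 8>3, S2: 8>6, S3: 9>7) and is removed.
Player 1's strategy B is strictly dominated by C (S1: 8>2, S2: 8>6, S3: 9>4) and is removed.
For Player 2, S3 strictly dominates S1 on the remaining rows (C: 7>6); eliminate S1.
Player 2's strategy S2 is strictly dominated by S3 (C: 7>4) and is removed.
Among the remaining strategies, none is strictly dominated by another pure strategy of the same player, so the elimination stops.
Surviving strategies — Player 1: {C}; Player 2: {S3}.

S3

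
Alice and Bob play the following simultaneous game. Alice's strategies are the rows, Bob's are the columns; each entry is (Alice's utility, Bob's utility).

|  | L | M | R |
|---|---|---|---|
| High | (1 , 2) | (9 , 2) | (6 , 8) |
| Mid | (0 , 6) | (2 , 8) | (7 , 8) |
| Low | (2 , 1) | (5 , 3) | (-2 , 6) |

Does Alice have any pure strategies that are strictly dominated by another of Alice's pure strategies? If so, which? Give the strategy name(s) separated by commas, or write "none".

High: no other strategy beats it everywhere (Mid at L (1>0); Low at M (9>5)).
Mid: no other strategy beats it everywhere (High at R (7>6); Low at R (7>-2)).
Low: no other strategy beats it everywhere (High at L (2>1); Mid at L (2>0)).

none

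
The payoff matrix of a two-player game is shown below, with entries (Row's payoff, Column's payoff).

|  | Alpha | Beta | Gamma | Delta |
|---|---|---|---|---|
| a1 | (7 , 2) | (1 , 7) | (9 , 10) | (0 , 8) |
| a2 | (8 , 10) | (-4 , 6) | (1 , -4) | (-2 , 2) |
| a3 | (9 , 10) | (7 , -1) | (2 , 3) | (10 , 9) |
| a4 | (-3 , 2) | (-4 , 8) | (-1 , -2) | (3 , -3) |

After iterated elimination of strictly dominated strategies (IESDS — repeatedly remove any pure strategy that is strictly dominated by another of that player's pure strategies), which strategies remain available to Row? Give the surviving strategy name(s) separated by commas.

a1, a3

Row a2 is eliminated: a3 beats it against every remaining column (Alpha: 9>8, Beta: 7>-4, Gamma: 2>1, Delta: 10>-2).
Row a4 is eliminated: a3 beats it against every remaining column (Alpha: 9>-3, Beta: 7>-4, Gamma: 2>-1, Delta: 10>3).
For Column, Gamma strictly dominates Beta on the remaining rows (a1: 10>7, a3: 3>-1); eliminate Beta.
Among the remaining strategies, none is strictly dominated by another pure strategy of the same player, so the elimination stops.
Surviving strategies — Row: {a1, a3}; Column: {Alpha, Gamma, Delta}.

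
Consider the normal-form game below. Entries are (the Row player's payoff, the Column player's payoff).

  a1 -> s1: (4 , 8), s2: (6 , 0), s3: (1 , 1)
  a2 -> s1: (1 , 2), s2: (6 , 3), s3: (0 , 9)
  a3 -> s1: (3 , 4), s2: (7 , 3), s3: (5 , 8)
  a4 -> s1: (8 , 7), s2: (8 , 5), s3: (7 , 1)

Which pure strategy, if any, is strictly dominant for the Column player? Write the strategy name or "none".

none

s1 fails to dominate s2 at a2 (2<3).
s2 fails to dominate s1 at a1 (0<8).
s3 fails to dominate s1 at a1 (1<8).
No single strategy dominates all the others.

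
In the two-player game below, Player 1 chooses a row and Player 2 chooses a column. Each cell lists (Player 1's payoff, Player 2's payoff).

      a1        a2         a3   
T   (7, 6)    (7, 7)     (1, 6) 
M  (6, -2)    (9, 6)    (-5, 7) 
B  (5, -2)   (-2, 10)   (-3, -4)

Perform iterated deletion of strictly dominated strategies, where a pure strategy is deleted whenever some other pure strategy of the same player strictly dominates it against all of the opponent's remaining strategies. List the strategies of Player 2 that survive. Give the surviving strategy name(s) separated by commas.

a2, a3

Row B is eliminated: T beats it against every remaining column (a1: 7>5, a2: 7>-2, a3: 1>-3).
Player 2's strategy a1 is strictly dominated by a2 (T: 7>6, M: 6>-2) and is removed.
Among the remaining strategies, none is strictly dominated by another pure strategy of the same player, so the elimination stops.
Surviving strategies — Player 1: {T, M}; Player 2: {a2, a3}.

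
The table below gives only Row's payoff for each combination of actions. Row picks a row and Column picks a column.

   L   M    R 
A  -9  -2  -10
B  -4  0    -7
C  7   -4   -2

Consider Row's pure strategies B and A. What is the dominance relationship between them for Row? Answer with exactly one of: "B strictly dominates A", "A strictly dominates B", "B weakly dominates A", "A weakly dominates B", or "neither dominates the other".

B strictly dominates A

Compare B to A across every action of Column: L: -4>-9, M: 0>-2, R: -7>-10.
B gives a strictly higher payoff against every action of Column, so B strictly dominates A.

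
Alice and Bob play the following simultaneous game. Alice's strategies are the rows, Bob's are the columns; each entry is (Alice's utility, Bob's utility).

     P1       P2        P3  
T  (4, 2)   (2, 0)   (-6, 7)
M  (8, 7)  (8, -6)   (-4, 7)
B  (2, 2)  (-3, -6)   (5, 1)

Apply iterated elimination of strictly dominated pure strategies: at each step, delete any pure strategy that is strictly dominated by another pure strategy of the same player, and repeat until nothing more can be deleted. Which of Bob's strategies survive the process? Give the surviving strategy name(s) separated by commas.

Alice's strategy T is strictly dominated by M (P1: 8>4, P2: 8>2, P3: -4>-6) and is removed.
Bob's strategy P2 is strictly dominated by P1 (M: 7>-6, B: 2>-6) and is removed.
Among the remaining strategies, none is strictly dominated by another pure strategy of the same player, so the elimination stops.
Surviving strategies — Alice: {M, B}; Bob: {P1, P3}.

P1, P3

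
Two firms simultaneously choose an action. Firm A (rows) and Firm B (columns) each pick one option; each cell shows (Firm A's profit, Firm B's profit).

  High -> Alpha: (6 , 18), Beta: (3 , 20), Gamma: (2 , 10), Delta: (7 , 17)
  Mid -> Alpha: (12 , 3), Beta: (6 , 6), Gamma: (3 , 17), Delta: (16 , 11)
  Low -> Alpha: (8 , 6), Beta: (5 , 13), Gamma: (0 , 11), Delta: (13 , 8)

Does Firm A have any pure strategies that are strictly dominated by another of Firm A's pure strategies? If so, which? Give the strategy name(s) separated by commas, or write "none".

Mid strictly dominates High — Alpha: 12>6, Beta: 6>3, Gamma: 3>2, Delta: 16>7.
Mid: no other strategy beats it everywhere (High at Alpha (12>6); Low at Alpha (12>8)).
Low: dominated, since Mid does at least as well everywhere (Alpha: 12>8, Beta: 6>5, Gamma: 3>0, Delta: 16>13).

High, Low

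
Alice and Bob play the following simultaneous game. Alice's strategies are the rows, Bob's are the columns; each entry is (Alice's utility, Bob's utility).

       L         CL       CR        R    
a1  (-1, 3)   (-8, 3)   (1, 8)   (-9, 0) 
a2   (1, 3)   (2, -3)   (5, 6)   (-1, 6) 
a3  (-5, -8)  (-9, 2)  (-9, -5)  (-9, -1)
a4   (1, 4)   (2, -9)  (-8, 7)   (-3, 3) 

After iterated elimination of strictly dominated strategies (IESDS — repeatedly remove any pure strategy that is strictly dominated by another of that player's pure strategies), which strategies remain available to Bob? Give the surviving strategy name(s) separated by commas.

Row a1 is eliminated: a2 beats it against every remaining column (L: 1>-1, CL: 2>-8, CR: 5>1, R: -1>-9).
Row a3 is eliminated: a2 beats it against every remaining column (L: 1>-5, CL: 2>-9, CR: 5>-9, R: -1>-9).
Column L is eliminated: CR beats it against every remaining row (a2: 6>3, a4: 7>4).
Bob's strategy CL is strictly dominated by CR (a2: 6>-3, a4: 7>-9) and is removed.
For Alice, a2 strictly dominates a4 on the remaining columns (CR: 5>-8, R: -1>-3); eliminate a4.
Among the remaining strategies, none is strictly dominated by another pure strategy of the same player, so the elimination stops.
Surviving strategies — Alice: {a2}; Bob: {CR, R}.

CR, R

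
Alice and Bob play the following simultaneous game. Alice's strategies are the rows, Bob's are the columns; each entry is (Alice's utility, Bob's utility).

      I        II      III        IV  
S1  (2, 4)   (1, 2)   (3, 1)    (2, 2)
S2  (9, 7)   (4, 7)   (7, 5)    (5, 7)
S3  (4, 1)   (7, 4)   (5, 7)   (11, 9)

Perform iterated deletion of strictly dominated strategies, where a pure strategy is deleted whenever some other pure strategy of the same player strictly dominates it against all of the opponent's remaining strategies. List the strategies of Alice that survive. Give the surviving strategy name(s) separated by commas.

Row S1 is eliminated: S2 beats it against every remaining column (I: 9>2, II: 4>1, III: 7>3, IV: 5>2).
For Bob, IV strictly dominates III on the remaining rows (S2: 7>5, S3: 9>7); eliminate III.
Among the remaining strategies, none is strictly dominated by another pure strategy of the same player, so the elimination stops.
Surviving strategies — Alice: {S2, S3}; Bob: {I, II, IV}.

S2, S3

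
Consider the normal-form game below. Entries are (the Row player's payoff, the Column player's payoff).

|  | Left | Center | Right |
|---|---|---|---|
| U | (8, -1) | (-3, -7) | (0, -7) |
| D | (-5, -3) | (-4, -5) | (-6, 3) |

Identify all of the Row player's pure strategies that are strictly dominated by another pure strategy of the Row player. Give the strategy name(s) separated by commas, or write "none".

Nothing dominates U: D at Left (8>-5).
D: dominated, since U does at least as well everywhere (Left: 8>-5, Center: -3>-4, Right: 0>-6).

D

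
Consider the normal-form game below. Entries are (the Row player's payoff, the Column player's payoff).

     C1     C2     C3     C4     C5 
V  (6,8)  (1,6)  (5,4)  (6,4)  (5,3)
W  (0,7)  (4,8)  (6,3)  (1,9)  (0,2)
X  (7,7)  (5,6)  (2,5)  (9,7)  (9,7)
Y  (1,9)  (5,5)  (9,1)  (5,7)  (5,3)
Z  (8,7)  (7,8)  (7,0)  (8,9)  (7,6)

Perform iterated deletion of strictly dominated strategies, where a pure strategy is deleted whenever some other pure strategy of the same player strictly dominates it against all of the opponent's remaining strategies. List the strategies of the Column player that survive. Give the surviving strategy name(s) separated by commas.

C1, C4, C5

Row V is eliminated: Z beats it against every remaining column (C1: 8>6, C2: 7>1, C3: 7>5, C4: 8>6, C5: 7>5).
The Row player's strategy W is strictly dominated by Y (C1: 1>0, C2: 5>4, C3: 9>6, C4: 5>1, C5: 5>0) and is removed.
For the Column player, C4 strictly dominates C2 on the remaining rows (X: 7>6, Y: 7>5, Z: 9>8); eliminate C2.
For the Column player, C1 strictly dominates C3 on the remaining rows (X: 7>5, Y: 9>1, Z: 7>0); eliminate C3.
Row Y is eliminated: X beats it against every remaining column (C1: 7>1, C4: 9>5, C5: 9>5).
Among the remaining strategies, none is strictly dominated by another pure strategy of the same player, so the elimination stops.
Surviving strategies — the Row player: {X, Z}; the Column player: {C1, C4, C5}.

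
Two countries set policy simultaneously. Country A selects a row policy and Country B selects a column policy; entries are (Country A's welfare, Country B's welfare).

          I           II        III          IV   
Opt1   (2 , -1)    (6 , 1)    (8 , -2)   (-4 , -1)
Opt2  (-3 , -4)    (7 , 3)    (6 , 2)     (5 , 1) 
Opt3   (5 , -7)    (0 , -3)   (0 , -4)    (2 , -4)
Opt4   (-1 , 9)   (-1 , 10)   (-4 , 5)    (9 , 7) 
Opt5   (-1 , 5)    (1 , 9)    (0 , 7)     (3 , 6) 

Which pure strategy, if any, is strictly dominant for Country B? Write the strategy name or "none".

II

II vs I: Opt1: 1>-1, Opt2: 3>-4, Opt3: -3>-7, Opt4: 10>9, Opt5: 9>5.
II vs III: Opt1: 1>-2, Opt2: 3>2, Opt3: -3>-4, Opt4: 10>5, Opt5: 9>7.
II vs IV: Opt1: 1>-1, Opt2: 3>1, Opt3: -3>-4, Opt4: 10>7, Opt5: 9>6.
II strictly beats every other strategy against every opponent action, so it is strictly dominant.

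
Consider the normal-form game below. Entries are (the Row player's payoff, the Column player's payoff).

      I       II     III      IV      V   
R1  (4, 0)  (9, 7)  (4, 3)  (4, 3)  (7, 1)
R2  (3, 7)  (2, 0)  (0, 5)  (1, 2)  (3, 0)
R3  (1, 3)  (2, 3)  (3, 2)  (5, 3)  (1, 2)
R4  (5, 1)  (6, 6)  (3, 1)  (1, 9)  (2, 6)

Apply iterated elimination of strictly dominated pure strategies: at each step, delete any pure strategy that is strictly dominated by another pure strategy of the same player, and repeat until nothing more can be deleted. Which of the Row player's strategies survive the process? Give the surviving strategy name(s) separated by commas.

R1, R3, R4

For the Row player, R1 strictly dominates R2 on the remaining columns (I: 4>3, II: 9>2, III: 4>0, IV: 4>1, V: 7>3); eliminate R2.
The Column player's strategy III is strictly dominated by II (R1: 7>3, R3: 3>2, R4: 6>1) and is removed.
Column V is eliminated: IV beats it against every remaining row (R1: 3>1, R3: 3>2, R4: 9>6).
Among the remaining strategies, none is strictly dominated by another pure strategy of the same player, so the elimination stops.
Surviving strategies — the Row player: {R1, R3, R4}; the Column player: {I, II, IV}.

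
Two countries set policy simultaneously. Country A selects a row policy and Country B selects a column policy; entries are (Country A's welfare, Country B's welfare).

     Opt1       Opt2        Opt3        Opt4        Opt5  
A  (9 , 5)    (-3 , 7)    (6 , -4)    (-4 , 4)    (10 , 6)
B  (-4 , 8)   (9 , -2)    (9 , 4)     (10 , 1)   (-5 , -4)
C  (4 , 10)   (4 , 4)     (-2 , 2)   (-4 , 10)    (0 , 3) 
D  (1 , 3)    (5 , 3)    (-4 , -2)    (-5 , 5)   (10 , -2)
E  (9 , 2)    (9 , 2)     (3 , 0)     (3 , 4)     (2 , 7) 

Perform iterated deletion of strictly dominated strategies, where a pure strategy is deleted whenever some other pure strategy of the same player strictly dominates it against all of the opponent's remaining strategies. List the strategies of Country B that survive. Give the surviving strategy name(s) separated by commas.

Row C is eliminated: E beats it against every remaining column (Opt1: 9>4, Opt2: 9>4, Opt3: 3>-2, Opt4: 3>-4, Opt5: 2>0).
For Country B, Opt1 strictly dominates Opt3 on the remaining rows (A: 5>-4, B: 8>4, D: 3>-2, E: 2>0); eliminate Opt3.
Among the remaining strategies, none is strictly dominated by another pure strategy of the same player, so the elimination stops.
Surviving strategies — Country A: {A, B, D, E}; Country B: {Opt1, Opt2, Opt4, Opt5}.

Opt1, Opt2, Opt4, Opt5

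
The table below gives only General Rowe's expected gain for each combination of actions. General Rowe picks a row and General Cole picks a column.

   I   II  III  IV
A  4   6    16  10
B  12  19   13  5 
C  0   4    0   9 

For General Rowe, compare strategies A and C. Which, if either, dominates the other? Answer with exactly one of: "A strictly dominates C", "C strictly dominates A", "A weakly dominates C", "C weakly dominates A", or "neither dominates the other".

Compare A to C across every action of General Cole: I: 4>0, II: 6>4, III: 16>0, IV: 10>9.
Every comparison favours A, so A strictly dominates C.

A strictly dominates C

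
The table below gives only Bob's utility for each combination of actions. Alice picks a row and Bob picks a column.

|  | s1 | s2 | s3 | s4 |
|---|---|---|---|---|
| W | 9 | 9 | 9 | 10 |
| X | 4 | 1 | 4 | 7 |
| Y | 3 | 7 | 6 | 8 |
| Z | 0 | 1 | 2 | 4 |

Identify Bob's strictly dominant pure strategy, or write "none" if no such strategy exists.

s4

s4 vs s1: W: 10>9, X: 7>4, Y: 8>3, Z: 4>0.
s4 vs s2: W: 10>9, X: 7>1, Y: 8>7, Z: 4>1.
s4 vs s3: W: 10>9, X: 7>4, Y: 8>6, Z: 4>2.
s4 strictly beats every other strategy against every opponent action, so it is strictly dominant.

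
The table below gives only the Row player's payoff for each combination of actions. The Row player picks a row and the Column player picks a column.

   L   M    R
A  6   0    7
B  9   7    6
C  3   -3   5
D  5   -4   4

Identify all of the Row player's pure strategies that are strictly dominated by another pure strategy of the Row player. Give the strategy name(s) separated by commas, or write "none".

C, D

A is not dominated — it holds its own against B at R (7>6); C at L (6>3); D at L (6>5).
Nothing dominates B: A at L (9>6); C at L (9>3); D at L (9>5).
C is strictly dominated by A (L: 6>3, M: 0>-3, R: 7>5).
D is strictly dominated by A (L: 6>5, M: 0>-4, R: 7>4).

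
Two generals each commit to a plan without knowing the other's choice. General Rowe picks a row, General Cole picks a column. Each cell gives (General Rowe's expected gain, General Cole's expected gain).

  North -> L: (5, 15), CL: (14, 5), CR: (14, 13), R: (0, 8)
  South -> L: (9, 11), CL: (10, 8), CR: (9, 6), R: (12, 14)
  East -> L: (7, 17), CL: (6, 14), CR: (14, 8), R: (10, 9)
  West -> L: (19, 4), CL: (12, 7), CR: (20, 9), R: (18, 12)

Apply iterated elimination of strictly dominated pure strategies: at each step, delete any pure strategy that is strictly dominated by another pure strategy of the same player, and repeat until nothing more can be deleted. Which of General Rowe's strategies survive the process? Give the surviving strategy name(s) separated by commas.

Row South is eliminated: West beats it against every remaining column (L: 19>9, CL: 12>10, CR: 20>9, R: 18>12).
General Rowe's strategy East is strictly dominated by West (L: 19>7, CL: 12>6, CR: 20>14, R: 18>10) and is removed.
Column CL is eliminated: CR beats it against every remaining row (North: 13>5, West: 9>7).
General Rowe's strategy North is strictly dominated by West (L: 19>5, CR: 20>14, R: 18>0) and is removed.
For General Cole, CR strictly dominates L on the remaining rows (West: 9>4); eliminate L.
For General Cole, R strictly dominates CR on the remaining rows (West: 12>9); eliminate CR.
Among the remaining strategies, none is strictly dominated by another pure strategy of the same player, so the elimination stops.
Surviving strategies — General Rowe: {West}; General Cole: {R}.

West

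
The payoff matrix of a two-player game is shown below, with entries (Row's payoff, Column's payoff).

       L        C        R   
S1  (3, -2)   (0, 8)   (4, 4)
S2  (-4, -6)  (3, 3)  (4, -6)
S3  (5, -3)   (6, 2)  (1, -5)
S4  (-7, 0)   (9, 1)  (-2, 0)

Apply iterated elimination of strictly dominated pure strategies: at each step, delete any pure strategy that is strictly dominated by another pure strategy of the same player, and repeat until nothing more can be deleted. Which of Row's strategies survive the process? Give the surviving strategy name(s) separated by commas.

S4

Column L is eliminated: C beats it against every remaining row (S1: 8>-2, S2: 3>-6, S3: 2>-3, S4: 1>0).
Column's strategy R is strictly dominated by C (S1: 8>4, S2: 3>-6, S3: 2>-5, S4: 1>0) and is removed.
For Row, S2 strictly dominates S1 on the remaining columns (C: 3>0); eliminate S1.
Row's strategy S2 is strictly dominated by S3 (C: 6>3) and is removed.
Row S3 is eliminated: S4 beats it against every remaining column (C: 9>6).
Among the remaining strategies, none is strictly dominated by another pure strategy of the same player, so the elimination stops.
Surviving strategies — Row: {S4}; Column: {C}.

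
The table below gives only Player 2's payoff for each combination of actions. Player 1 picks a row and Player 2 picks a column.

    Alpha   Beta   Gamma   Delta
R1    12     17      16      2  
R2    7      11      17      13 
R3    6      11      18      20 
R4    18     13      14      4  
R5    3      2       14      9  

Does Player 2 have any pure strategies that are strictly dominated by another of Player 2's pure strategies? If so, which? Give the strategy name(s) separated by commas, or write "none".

Nothing dominates Alpha: Beta at R4 (18>13); Gamma at R4 (18>14); Delta at R1 (12>2).
Beta is not dominated — it holds its own against Alpha at R1 (17>12); Gamma at R1 (17>16); Delta at R1 (17>2).
Gamma is not dominated — it holds its own against Alpha at R1 (16>12); Beta at R2 (17>11); Delta at R1 (16>2).
Nothing dominates Delta: Alpha at R2 (13>7); Beta at R2 (13>11); Gamma at R3 (20>18).

none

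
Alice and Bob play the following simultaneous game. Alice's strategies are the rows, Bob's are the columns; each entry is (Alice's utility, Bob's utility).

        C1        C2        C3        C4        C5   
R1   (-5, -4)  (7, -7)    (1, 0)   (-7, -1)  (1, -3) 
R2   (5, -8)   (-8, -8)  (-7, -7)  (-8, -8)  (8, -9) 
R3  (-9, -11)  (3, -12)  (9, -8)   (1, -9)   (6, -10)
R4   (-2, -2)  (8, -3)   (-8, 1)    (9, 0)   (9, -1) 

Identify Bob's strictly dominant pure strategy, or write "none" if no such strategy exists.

C3

C3 vs C1: R1: 0>-4, R2: -7>-8, R3: -8>-11, R4: 1>-2.
C3 vs C2: R1: 0>-7, R2: -7>-8, R3: -8>-12, R4: 1>-3.
C3 vs C4: R1: 0>-1, R2: -7>-8, R3: -8>-9, R4: 1>0.
C3 vs C5: R1: 0>-3, R2: -7>-9, R3: -8>-10, R4: 1>-1.
C3 strictly beats every other strategy against every opponent action, so it is strictly dominant.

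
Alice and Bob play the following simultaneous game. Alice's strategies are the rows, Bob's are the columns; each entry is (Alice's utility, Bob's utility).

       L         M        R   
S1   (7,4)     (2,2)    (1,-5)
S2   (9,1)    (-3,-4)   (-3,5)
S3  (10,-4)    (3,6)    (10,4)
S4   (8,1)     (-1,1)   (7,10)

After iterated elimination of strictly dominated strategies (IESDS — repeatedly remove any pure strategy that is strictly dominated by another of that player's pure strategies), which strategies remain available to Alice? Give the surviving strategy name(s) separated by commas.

S3

Alice's strategy S1 is strictly dominated by S3 (L: 10>7, M: 3>2, R: 10>1) and is removed.
Alice's strategy S2 is strictly dominated by S3 (L: 10>9, M: 3>-3, R: 10>-3) and is removed.
For Alice, S3 strictly dominates S4 on the remaining columns (L: 10>8, M: 3>-1, R: 10>7); eliminate S4.
Bob's strategy L is strictly dominated by M (S3: 6>-4) and is removed.
Bob's strategy R is strictly dominated by M (S3: 6>4) and is removed.
Among the remaining strategies, none is strictly dominated by another pure strategy of the same player, so the elimination stops.
Surviving strategies — Alice: {S3}; Bob: {M}.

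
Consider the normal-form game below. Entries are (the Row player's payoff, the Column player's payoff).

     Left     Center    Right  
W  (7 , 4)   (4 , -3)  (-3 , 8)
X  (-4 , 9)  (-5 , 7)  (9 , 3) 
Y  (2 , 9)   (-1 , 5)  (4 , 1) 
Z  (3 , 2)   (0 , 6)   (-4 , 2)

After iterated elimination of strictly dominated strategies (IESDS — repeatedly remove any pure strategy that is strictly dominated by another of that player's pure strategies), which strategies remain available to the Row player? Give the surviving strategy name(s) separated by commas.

W, X, Y

The Row player's strategy Z is strictly dominated by W (Left: 7>3, Center: 4>0, Right: -3>-4) and is removed.
The Column player's strategy Center is strictly dominated by Left (W: 4>-3, X: 9>7, Y: 9>5) and is removed.
Among the remaining strategies, none is strictly dominated by another pure strategy of the same player, so the elimination stops.
Surviving strategies — the Row player: {W, X, Y}; the Column player: {Left, Right}.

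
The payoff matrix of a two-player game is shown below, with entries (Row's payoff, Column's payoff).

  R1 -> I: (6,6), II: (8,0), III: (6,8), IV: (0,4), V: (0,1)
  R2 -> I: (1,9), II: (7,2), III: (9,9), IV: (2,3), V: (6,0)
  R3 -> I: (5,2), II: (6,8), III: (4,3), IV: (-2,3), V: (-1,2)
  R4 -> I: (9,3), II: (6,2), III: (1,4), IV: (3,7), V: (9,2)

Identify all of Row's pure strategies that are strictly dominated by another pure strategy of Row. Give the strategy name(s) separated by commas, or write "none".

R1: no other strategy beats it everywhere (R2 at I (6>1); R3 at I (6>5); R4 at II (8>6)).
Nothing dominates R2: R1 at III (9>6); R3 at II (7>6); R4 at II (7>6).
R1 strictly dominates R3 — I: 6>5, II: 8>6, III: 6>4, IV: 0>-2, V: 0>-1.
R4: no other strategy beats it everywhere (R1 at I (9>6); R2 at I (9>1); R3 at I (9>5)).

R3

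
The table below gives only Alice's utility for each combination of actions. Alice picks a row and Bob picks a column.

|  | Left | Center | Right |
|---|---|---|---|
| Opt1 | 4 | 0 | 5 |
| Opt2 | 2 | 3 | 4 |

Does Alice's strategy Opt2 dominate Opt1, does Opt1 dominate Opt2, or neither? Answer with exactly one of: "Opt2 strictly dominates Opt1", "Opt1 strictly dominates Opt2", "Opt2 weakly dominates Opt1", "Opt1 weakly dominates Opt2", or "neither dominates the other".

neither dominates the other

Opt2's payoffs vs Opt1's, by Bob's action — Left: 2<4, Center: 3>0, Right: 4<5.
Opt2 does better at Center but worse at Left, Right; neither strategy dominates the other.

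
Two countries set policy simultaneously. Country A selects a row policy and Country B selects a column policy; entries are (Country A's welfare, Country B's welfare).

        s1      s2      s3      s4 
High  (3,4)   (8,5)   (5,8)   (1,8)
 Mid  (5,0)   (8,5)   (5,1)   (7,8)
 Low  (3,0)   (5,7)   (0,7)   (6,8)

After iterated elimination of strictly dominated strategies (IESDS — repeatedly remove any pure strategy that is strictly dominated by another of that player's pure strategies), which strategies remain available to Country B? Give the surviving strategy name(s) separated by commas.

s3, s4

Country A's strategy Low is strictly dominated by Mid (s1: 5>3, s2: 8>5, s3: 5>0, s4: 7>6) and is removed.
For Country B, s2 strictly dominates s1 on the remaining rows (High: 5>4, Mid: 5>0); eliminate s1.
Country B's strategy s2 is strictly dominated by s4 (High: 8>5, Mid: 8>5) and is removed.
Among the remaining strategies, none is strictly dominated by another pure strategy of the same player, so the elimination stops.
Surviving strategies — Country A: {High, Mid}; Country B: {s3, s4}.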